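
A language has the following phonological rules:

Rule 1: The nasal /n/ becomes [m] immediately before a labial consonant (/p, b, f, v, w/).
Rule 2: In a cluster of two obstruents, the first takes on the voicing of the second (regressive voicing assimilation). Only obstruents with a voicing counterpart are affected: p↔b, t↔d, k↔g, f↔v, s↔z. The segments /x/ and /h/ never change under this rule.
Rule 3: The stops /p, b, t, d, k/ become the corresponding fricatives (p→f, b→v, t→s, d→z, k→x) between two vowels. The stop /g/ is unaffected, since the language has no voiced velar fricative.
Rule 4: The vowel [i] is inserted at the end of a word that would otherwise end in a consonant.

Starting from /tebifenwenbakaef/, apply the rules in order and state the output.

Rule 1 (nasal place assimilation): /n/ precedes the labial consonant /w/, so it assimilates in place to [m]. /n/ precedes the labial consonant /b/, so it assimilates in place to [m]. /tebifenwenbakaef/ → tebifemwembakaef.
Rule 2 (regressive voicing assimilation): no segment meets the environment; /tebifemwembakaef/ is unchanged.
Rule 3 (intervocalic spirantization): /b/ is a stop between vowels /e/ and /i/, so it spirantizes to the fricative [v]. /k/ is a stop between vowels /a/ and /a/, so it spirantizes to the fricative [x]. /tebifemwembakaef/ → tevifemwembaxaef.
Rule 4 (final i-epenthesis): the form ends in the consonant /f/, so [i] is inserted word-finally. /tevifemwembaxaef/ → tevifemwembaxaefi.

tevifemwembaxaefi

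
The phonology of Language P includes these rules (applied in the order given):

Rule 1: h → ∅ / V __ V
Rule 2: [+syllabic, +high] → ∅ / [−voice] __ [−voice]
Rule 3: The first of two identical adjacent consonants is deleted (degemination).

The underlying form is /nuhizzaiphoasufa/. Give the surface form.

nuizaiphoasfa

Rule 1 (intervocalic h-deletion): /h/ occurs between vowels /u/ and /i/, so it deletes. /nuhizzaiphoasufa/ → nuizzaiphoasufa.
Rule 2 (high vowel syncope): /u/ is a high vowel flanked by voiceless consonants /s/ and /f/, so it deletes. /nuizzaiphoasufa/ → nuizzaiphoasfa.
Rule 3 (degemination): /zz/ is a geminate; the first /z/ deletes. /nuizzaiphoasfa/ → nuizaiphoasfa.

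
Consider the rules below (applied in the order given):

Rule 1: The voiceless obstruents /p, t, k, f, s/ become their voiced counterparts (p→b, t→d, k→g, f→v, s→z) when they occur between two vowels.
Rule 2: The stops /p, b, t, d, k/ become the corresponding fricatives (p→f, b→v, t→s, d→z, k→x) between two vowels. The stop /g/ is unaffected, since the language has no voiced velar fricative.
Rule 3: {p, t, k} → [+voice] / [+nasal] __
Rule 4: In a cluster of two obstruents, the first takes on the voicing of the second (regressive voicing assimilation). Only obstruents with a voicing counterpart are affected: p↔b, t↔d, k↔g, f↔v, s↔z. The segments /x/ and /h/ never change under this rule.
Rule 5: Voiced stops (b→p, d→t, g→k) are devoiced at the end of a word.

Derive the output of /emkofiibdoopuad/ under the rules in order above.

Rule 1 (intervocalic voicing): /f/ is a voiceless obstruent between vowels /o/ and /i/, so it voices to [v]. /p/ is a voiceless obstruent between vowels /o/ and /u/, so it voices to [b]. /emkofiibdoopuad/ → emkoviibdoobuad.
Rule 2 (intervocalic spirantization): /b/ is a stop between vowels /o/ and /u/, so it spirantizes to the fricative [v]. /emkoviibdoobuad/ → emkoviibdoovuad.
Rule 3 (post-nasal voicing): /k/ is a voiceless stop immediately after the nasal /m/, so it voices to [g]. /emkoviibdoovuad/ → emgoviibdoovuad.
Rule 4 (regressive voicing assimilation): no segment meets the environment; /emgoviibdoovuad/ is unchanged.
Rule 5 (final devoicing): /d/ is a voiced stop in word-final position, so it devoices to [t]. /emgoviibdoovuad/ → emgoviibdoovuat.

emgoviibdoovuat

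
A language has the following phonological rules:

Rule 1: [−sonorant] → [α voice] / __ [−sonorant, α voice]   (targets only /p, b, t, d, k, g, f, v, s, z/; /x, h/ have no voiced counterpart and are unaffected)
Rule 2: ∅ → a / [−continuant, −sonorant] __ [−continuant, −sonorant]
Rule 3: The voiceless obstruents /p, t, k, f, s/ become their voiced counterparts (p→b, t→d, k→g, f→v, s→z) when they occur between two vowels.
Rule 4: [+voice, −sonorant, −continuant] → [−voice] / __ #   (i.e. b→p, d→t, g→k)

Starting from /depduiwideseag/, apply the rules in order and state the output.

Rule 1 (regressive voicing assimilation): /p/ precedes the voiced obstruent /d/, so it voices to [b] by assimilation. /depduiwideseag/ → debduiwideseag.
Rule 2 (stop-cluster a-epenthesis): /b/ and /d/ form a stop–stop cluster, so [a] is inserted between them. /debduiwideseag/ → debaduiwideseag.
Rule 3 (intervocalic voicing): /s/ is a voiceless obstruent between vowels /e/ and /e/, so it voices to [z]. /debaduiwideseag/ → debaduiwidezeag.
Rule 4 (final devoicing): /g/ is a voiced stop in word-final position, so it devoices to [k]. /debaduiwidezeag/ → debaduiwidezeak.

debaduiwidezeak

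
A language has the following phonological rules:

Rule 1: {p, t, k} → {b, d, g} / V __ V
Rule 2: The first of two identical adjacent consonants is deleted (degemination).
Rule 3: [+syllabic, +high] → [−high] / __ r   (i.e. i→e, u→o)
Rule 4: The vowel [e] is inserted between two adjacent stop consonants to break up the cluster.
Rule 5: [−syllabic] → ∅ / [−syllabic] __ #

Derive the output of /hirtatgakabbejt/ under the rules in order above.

Rule 1 (intervocalic voicing): /k/ is a voiceless stop between vowels /a/ and /a/, so it voices to [g]. /hirtatgakabbejt/ → hirtatgagabbejt.
Rule 2 (degemination): /bb/ is a geminate; the first /b/ deletes. /hirtatgagabbejt/ → hirtatgagabejt.
Rule 3 (pre-rhotic lowering): /i/ is a high vowel immediately before /r/, so it lowers to [e]. /hirtatgagabejt/ → hertatgagabejt.
Rule 4 (stop-cluster e-epenthesis): /t/ and /g/ form a stop–stop cluster, so [e] is inserted between them. /hertatgagabejt/ → hertategagabejt.
Rule 5 (final cluster simplification): /t/ is the second consonant of a word-final cluster /jt/, so it deletes. /hertategagabejt/ → hertategagabej.

hertategagabej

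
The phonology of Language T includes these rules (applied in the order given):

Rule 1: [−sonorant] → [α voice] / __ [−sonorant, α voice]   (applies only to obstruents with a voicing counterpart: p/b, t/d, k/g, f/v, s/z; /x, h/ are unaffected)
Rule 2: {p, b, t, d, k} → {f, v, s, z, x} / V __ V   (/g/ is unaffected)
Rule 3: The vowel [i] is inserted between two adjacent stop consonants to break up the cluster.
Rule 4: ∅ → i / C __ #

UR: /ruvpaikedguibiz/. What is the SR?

Rule 1 (regressive voicing assimilation): /v/ precedes the voiceless obstruent /p/, so it devoices to [f] by assimilation. /ruvpaikedguibiz/ → rufpaikedguibiz.
Rule 2 (intervocalic spirantization): /k/ is a stop between vowels /i/ and /e/, so it spirantizes to the fricative [x]. /b/ is a stop between vowels /i/ and /i/, so it spirantizes to the fricative [v]. /rufpaikedguibiz/ → rufpaixedguiviz.
Rule 3 (stop-cluster i-epenthesis): /d/ and /g/ form a stop–stop cluster, so [i] is inserted between them. /rufpaixedguiviz/ → rufpaixediguiviz.
Rule 4 (final i-epenthesis): the form ends in the consonant /z/, so [i] is inserted word-finally. /rufpaixediguiviz/ → rufpaixediguivizi.

rufpaixediguivizi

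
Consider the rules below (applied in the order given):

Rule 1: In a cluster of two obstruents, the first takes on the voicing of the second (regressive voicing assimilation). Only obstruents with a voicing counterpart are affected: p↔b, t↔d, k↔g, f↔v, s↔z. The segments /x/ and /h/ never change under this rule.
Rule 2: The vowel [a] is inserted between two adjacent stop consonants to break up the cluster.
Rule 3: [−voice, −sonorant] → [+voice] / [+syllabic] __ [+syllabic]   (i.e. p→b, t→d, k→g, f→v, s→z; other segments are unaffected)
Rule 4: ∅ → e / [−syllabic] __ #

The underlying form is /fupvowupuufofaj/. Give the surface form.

Rule 1 (regressive voicing assimilation): /p/ precedes the voiced obstruent /v/, so it voices to [b] by assimilation. /fupvowupuufofaj/ → fubvowupuufofaj.
Rule 2 (stop-cluster a-epenthesis): no segment meets the environment; /fubvowupuufofaj/ is unchanged.
Rule 3 (intervocalic voicing): /p/ is a voiceless obstruent between vowels /u/ and /u/, so it voices to [b]. /f/ is a voiceless obstruent between vowels /u/ and /o/, so it voices to [v]. /f/ is a voiceless obstruent between vowels /o/ and /a/, so it voices to [v]. /fubvowupuufofaj/ → fubvowubuuvovaj.
Rule 4 (final e-epenthesis): the form ends in the consonant /j/, so [e] is inserted word-finally. /fubvowubuuvovaj/ → fubvowubuuvovaje.

fubvowubuuvovaje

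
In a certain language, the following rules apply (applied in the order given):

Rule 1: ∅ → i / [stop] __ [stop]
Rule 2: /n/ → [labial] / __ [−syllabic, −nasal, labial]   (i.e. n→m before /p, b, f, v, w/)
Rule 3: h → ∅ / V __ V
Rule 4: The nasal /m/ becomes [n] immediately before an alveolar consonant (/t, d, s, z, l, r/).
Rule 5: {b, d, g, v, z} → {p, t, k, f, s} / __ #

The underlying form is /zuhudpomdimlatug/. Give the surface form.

Rule 1 (stop-cluster i-epenthesis): /d/ and /p/ form a stop–stop cluster, so [i] is inserted between them. /zuhudpomdimlatug/ → zuhudipomdimlatug.
Rule 2 (nasal place assimilation): no segment meets the environment; /zuhudipomdimlatug/ is unchanged.
Rule 3 (intervocalic h-deletion): /h/ occurs between vowels /u/ and /u/, so it deletes. /zuhudipomdimlatug/ → zuudipomdimlatug.
Rule 4 (nasal place assimilation): /m/ precedes the alveolar consonant /d/, so it assimilates in place to [n]. /m/ precedes the alveolar consonant /l/, so it assimilates in place to [n]. /zuudipomdimlatug/ → zuudipondinlatug.
Rule 5 (final devoicing): /g/ is a voiced obstruent in word-final position, so it devoices to [k]. /zuudipondinlatug/ → zuudipondinlatuk.

zuudipondinlatuk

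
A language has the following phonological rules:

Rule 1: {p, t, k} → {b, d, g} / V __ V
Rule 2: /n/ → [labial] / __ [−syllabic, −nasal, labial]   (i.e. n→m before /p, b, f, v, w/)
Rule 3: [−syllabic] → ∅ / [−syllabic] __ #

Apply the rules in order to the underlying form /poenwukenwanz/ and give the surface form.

Rule 1 (intervocalic voicing): /k/ is a voiceless stop between vowels /u/ and /e/, so it voices to [g]. /poenwukenwanz/ → poenwugenwanz.
Rule 2 (nasal place assimilation): /n/ precedes the labial consonant /w/, so it assimilates in place to [m]. /n/ precedes the labial consonant /w/, so it assimilates in place to [m]. /poenwugenwanz/ → poemwugemwanz.
Rule 3 (final cluster simplification): /z/ is the second consonant of a word-final cluster /nz/, so it deletes. /poemwugemwanz/ → poemwugemwan.

poemwugemwan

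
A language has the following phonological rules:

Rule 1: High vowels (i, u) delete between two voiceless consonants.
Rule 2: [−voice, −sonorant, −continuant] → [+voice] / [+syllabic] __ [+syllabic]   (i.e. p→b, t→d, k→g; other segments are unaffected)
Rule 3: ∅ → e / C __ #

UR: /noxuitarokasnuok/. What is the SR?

noxuidarogasnuoke

Rule 1 (high vowel syncope): no segment meets the environment; /noxuitarokasnuok/ is unchanged.
Rule 2 (intervocalic voicing): /t/ is a voiceless stop between vowels /i/ and /a/, so it voices to [d]. /k/ is a voiceless stop between vowels /o/ and /a/, so it voices to [g]. /noxuitarokasnuok/ → noxuidarogasnuok.
Rule 3 (final e-epenthesis): the form ends in the consonant /k/, so [e] is inserted word-finally. /noxuidarogasnuok/ → noxuidarogasnuoke.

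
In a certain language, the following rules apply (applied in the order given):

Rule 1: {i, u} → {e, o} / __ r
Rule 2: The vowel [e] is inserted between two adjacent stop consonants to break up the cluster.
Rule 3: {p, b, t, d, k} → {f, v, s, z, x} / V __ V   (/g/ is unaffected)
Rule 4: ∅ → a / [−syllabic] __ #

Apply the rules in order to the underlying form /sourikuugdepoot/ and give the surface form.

Rule 1 (pre-rhotic lowering): /u/ is a high vowel immediately before /r/, so it lowers to [o]. /sourikuugdepoot/ → soorikuugdepoot.
Rule 2 (stop-cluster e-epenthesis): /g/ and /d/ form a stop–stop cluster, so [e] is inserted between them. /soorikuugdepoot/ → soorikuugedepoot.
Rule 3 (intervocalic spirantization): /k/ is a stop between vowels /i/ and /u/, so it spirantizes to the fricative [x]. /d/ is a stop between vowels /e/ and /e/, so it spirantizes to the fricative [z]. /p/ is a stop between vowels /e/ and /o/, so it spirantizes to the fricative [f]. /soorikuugedepoot/ → soorixuugezefoot.
Rule 4 (final a-epenthesis): the form ends in the consonant /t/, so [a] is inserted word-finally. /soorixuugezefoot/ → soorixuugezefoota.

soorixuugezefoota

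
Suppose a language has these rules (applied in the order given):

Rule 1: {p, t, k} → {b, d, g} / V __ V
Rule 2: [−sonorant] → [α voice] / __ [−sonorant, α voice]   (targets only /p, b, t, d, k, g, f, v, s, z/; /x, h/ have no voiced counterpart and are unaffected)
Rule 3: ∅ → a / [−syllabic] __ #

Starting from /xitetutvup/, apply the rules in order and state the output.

xidedudvupa

Rule 1 (intervocalic voicing): /t/ is a voiceless stop between vowels /i/ and /e/, so it voices to [d]. /t/ is a voiceless stop between vowels /e/ and /u/, so it voices to [d]. /xitetutvup/ → xidedutvup.
Rule 2 (regressive voicing assimilation): /t/ precedes the voiced obstruent /v/, so it voices to [d] by assimilation. /xidedutvup/ → xidedudvup.
Rule 3 (final a-epenthesis): the form ends in the consonant /p/, so [a] is inserted word-finally. /xidedudvup/ → xidedudvupa.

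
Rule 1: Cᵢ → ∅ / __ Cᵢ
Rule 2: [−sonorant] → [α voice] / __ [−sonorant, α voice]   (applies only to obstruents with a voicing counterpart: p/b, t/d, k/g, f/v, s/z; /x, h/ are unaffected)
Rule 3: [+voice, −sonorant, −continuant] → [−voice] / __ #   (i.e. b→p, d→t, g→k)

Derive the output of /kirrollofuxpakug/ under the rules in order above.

Rule 1 (degemination): /rr/ is a geminate; the first /r/ deletes. /ll/ is a geminate; the first /l/ deletes. /kirrollofuxpakug/ → kirolofuxpakug.
Rule 2 (regressive voicing assimilation): no segment meets the environment; /kirolofuxpakug/ is unchanged.
Rule 3 (final devoicing): /g/ is a voiced stop in word-final position, so it devoices to [k]. /kirolofuxpakug/ → kirolofuxpakuk.

kirolofuxpakuk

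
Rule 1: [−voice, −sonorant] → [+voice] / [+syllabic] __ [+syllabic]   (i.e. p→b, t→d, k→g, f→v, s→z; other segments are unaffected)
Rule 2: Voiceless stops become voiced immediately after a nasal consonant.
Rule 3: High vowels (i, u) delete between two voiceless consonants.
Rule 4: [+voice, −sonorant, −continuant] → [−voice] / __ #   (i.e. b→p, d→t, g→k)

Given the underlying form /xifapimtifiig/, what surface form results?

xivabimdiviik

Rule 1 (intervocalic voicing): /f/ is a voiceless obstruent between vowels /i/ and /a/, so it voices to [v]. /p/ is a voiceless obstruent between vowels /a/ and /i/, so it voices to [b]. /f/ is a voiceless obstruent between vowels /i/ and /i/, so it voices to [v]. /xifapimtifiig/ → xivabimtiviig.
Rule 2 (post-nasal voicing): /t/ is a voiceless stop immediately after the nasal /m/, so it voices to [d]. /xivabimtiviig/ → xivabimdiviig.
Rule 3 (high vowel syncope): no segment meets the environment; /xivabimdiviig/ is unchanged.
Rule 4 (final devoicing): /g/ is a voiced stop in word-final position, so it devoices to [k]. /xivabimdiviig/ → xivabimdiviik.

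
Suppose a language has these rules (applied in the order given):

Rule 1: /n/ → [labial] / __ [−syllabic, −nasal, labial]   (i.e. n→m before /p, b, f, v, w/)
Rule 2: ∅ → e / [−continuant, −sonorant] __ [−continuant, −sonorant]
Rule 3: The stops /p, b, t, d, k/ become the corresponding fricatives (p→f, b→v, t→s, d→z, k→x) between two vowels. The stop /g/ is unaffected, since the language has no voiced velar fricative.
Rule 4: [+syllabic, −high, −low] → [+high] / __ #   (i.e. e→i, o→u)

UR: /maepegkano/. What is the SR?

maefegexanu

Rule 1 (nasal place assimilation): no segment meets the environment; /maepegkano/ is unchanged.
Rule 2 (stop-cluster e-epenthesis): /g/ and /k/ form a stop–stop cluster, so [e] is inserted between them. /maepegkano/ → maepegekano.
Rule 3 (intervocalic spirantization): /p/ is a stop between vowels /e/ and /e/, so it spirantizes to the fricative [f]. /k/ is a stop between vowels /e/ and /a/, so it spirantizes to the fricative [x]. /maepegekano/ → maefegexano.
Rule 4 (final vowel raising): /o/ is a mid vowel in word-final position, so it raises to [u]. /maefegexano/ → maefegexanu.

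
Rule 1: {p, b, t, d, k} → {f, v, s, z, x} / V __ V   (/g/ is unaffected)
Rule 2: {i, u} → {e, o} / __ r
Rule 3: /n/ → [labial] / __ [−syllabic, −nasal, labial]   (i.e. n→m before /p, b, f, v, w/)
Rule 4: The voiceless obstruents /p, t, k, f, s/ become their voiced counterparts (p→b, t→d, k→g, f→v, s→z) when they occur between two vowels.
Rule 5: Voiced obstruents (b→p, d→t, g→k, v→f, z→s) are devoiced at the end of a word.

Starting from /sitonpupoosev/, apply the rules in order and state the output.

sizompuvoozef

Rule 1 (intervocalic spirantization): /t/ is a stop between vowels /i/ and /o/, so it spirantizes to the fricative [s]. /p/ is a stop between vowels /u/ and /o/, so it spirantizes to the fricative [f]. /sitonpupoosev/ → sisonpufoosev.
Rule 2 (pre-rhotic lowering): no segment meets the environment; /sisonpufoosev/ is unchanged.
Rule 3 (nasal place assimilation): /n/ precedes the labial consonant /p/, so it assimilates in place to [m]. /sisonpufoosev/ → sisompufoosev.
Rule 4 (intervocalic voicing): /s/ is a voiceless obstruent between vowels /i/ and /o/, so it voices to [z]. /f/ is a voiceless obstruent between vowels /u/ and /o/, so it voices to [v]. /s/ is a voiceless obstruent between vowels /o/ and /e/, so it voices to [z]. /sisompufoosev/ → sizompuvoozev.
Rule 5 (final devoicing): /v/ is a voiced obstruent in word-final position, so it devoices to [f]. /sizompuvoozev/ → sizompuvoozef.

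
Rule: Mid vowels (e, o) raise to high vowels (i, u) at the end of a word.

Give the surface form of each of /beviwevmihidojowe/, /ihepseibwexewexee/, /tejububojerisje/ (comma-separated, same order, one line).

/beviwevmihidojowe/: /e/ is a mid vowel in word-final position, so it raises to [i]. → [beviwevmihidojowi].
/ihepseibwexewexee/: /e/ is a mid vowel in word-final position, so it raises to [i]. → [ihepseibwexewexei].
/tejububojerisje/: /e/ is a mid vowel in word-final position, so it raises to [i]. → [tejububojerisji].

beviwevmihidojowi, ihepseibwexewexei, tejububojerisji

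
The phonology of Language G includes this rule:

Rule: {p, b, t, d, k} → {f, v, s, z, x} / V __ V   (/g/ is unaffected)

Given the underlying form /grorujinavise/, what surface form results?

No segment of /grorujinavise/ meets the structural description of the rule, so the form surfaces unchanged.

grorujinavise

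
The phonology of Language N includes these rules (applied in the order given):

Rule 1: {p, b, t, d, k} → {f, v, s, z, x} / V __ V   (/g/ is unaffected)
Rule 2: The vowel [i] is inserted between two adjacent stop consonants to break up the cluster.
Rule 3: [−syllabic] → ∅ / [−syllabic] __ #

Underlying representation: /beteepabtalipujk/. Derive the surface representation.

beseefabitalifuj

Rule 1 (intervocalic spirantization): /t/ is a stop between vowels /e/ and /e/, so it spirantizes to the fricative [s]. /p/ is a stop between vowels /e/ and /a/, so it spirantizes to the fricative [f]. /p/ is a stop between vowels /i/ and /u/, so it spirantizes to the fricative [f]. /beteepabtalipujk/ → beseefabtalifujk.
Rule 2 (stop-cluster i-epenthesis): /b/ and /t/ form a stop–stop cluster, so [i] is inserted between them. /beseefabtalifujk/ → beseefabitalifujk.
Rule 3 (final cluster simplification): /k/ is the second consonant of a word-final cluster /jk/, so it deletes. /beseefabitalifujk/ → beseefabitalifuj.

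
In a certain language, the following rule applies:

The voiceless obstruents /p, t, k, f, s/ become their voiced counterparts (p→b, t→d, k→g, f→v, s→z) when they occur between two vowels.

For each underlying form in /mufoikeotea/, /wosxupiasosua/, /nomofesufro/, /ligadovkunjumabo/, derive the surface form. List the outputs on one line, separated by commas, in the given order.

muvoigeodea, wosxubiazozua, nomovezufro, ligadovkunjumabo

/mufoikeotea/: /f/ is a voiceless obstruent between vowels /u/ and /o/, so it voices to [v]. /k/ is a voiceless obstruent between vowels /i/ and /e/, so it voices to [g]. /t/ is a voiceless obstruent between vowels /o/ and /e/, so it voices to [d]. → [muvoigeodea].
/wosxupiasosua/: /p/ is a voiceless obstruent between vowels /u/ and /i/, so it voices to [b]. /s/ is a voiceless obstruent between vowels /a/ and /o/, so it voices to [z]. /s/ is a voiceless obstruent between vowels /o/ and /u/, so it voices to [z]. → [wosxubiazozua].
/nomofesufro/: /f/ is a voiceless obstruent between vowels /o/ and /e/, so it voices to [v]. /s/ is a voiceless obstruent between vowels /e/ and /u/, so it voices to [z]. → [nomovezufro].
/ligadovkunjumabo/: the rule's environment is not met; surfaces unchanged as [ligadovkunjumabo].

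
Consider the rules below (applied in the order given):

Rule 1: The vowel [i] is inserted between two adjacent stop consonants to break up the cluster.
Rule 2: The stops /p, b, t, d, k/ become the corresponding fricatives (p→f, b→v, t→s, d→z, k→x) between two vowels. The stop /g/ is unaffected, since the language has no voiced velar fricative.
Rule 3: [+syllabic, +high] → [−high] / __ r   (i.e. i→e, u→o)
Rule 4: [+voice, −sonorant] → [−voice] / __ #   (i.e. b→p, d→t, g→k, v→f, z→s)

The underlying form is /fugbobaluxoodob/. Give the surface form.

fugivovaluxoozop

Rule 1 (stop-cluster i-epenthesis): /g/ and /b/ form a stop–stop cluster, so [i] is inserted between them. /fugbobaluxoodob/ → fugibobaluxoodob.
Rule 2 (intervocalic spirantization): /b/ is a stop between vowels /i/ and /o/, so it spirantizes to the fricative [v]. /b/ is a stop between vowels /o/ and /a/, so it spirantizes to the fricative [v]. /d/ is a stop between vowels /o/ and /o/, so it spirantizes to the fricative [z]. /fugibobaluxoodob/ → fugivovaluxoozob.
Rule 3 (pre-rhotic lowering): no segment meets the environment; /fugivovaluxoozob/ is unchanged.
Rule 4 (final devoicing): /b/ is a voiced obstruent in word-final position, so it devoices to [p]. /fugivovaluxoozob/ → fugivovaluxoozop.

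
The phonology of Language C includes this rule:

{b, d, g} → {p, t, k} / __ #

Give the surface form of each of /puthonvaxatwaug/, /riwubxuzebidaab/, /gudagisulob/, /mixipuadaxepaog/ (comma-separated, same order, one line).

/puthonvaxatwaug/: /g/ is a voiced stop in word-final position, so it devoices to [k]. → [puthonvaxatwauk].
/riwubxuzebidaab/: /b/ is a voiced stop in word-final position, so it devoices to [p]. → [riwubxuzebidaap].
/gudagisulob/: /b/ is a voiced stop in word-final position, so it devoices to [p]. → [gudagisulop].
/mixipuadaxepaog/: /g/ is a voiced stop in word-final position, so it devoices to [k]. → [mixipuadaxepaok].

puthonvaxatwauk, riwubxuzebidaap, gudagisulop, mixipuadaxepaok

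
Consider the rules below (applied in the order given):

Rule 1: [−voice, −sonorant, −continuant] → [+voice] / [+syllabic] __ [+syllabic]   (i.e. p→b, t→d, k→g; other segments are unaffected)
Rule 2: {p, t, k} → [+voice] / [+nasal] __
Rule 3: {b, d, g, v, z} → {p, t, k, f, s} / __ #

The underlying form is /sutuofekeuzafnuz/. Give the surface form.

Rule 1 (intervocalic voicing): /t/ is a voiceless stop between vowels /u/ and /u/, so it voices to [d]. /k/ is a voiceless stop between vowels /e/ and /e/, so it voices to [g]. /sutuofekeuzafnuz/ → suduofegeuzafnuz.
Rule 2 (post-nasal voicing): no segment meets the environment; /suduofegeuzafnuz/ is unchanged.
Rule 3 (final devoicing): /z/ is a voiced obstruent in word-final position, so it devoices to [s]. /suduofegeuzafnuz/ → suduofegeuzafnus.

suduofegeuzafnus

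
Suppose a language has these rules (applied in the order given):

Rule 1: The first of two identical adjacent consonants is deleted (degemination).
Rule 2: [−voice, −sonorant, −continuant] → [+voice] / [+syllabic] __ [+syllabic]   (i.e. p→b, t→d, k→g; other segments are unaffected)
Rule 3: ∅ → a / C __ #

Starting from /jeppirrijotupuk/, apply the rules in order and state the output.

jebirijodubuka

Rule 1 (degemination): /pp/ is a geminate; the first /p/ deletes. /rr/ is a geminate; the first /r/ deletes. /jeppirrijotupuk/ → jepirijotupuk.
Rule 2 (intervocalic voicing): /p/ is a voiceless stop between vowels /e/ and /i/, so it voices to [b]. /t/ is a voiceless stop between vowels /o/ and /u/, so it voices to [d]. /p/ is a voiceless stop between vowels /u/ and /u/, so it voices to [b]. /jepirijotupuk/ → jebirijodubuk.
Rule 3 (final a-epenthesis): the form ends in the consonant /k/, so [a] is inserted word-finally. /jebirijodubuk/ → jebirijodubuka.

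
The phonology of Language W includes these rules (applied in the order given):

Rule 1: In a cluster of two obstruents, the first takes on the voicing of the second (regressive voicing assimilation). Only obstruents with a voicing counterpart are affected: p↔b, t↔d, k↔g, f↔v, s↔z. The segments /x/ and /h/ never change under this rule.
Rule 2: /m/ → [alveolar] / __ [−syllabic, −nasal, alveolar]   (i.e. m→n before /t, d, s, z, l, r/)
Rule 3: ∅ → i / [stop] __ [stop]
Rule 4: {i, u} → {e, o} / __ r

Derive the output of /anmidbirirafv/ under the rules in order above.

Rule 1 (regressive voicing assimilation): /f/ precedes the voiced obstruent /v/, so it voices to [v] by assimilation. /anmidbirirafv/ → anmidbiriravv.
Rule 2 (nasal place assimilation): no segment meets the environment; /anmidbiriravv/ is unchanged.
Rule 3 (stop-cluster i-epenthesis): /d/ and /b/ form a stop–stop cluster, so [i] is inserted between them. /anmidbiriravv/ → anmidibiriravv.
Rule 4 (pre-rhotic lowering): /i/ is a high vowel immediately before /r/, so it lowers to [e]. /i/ is a high vowel immediately before /r/, so it lowers to [e]. /anmidibiriravv/ → anmidibereravv.

anmidibereravv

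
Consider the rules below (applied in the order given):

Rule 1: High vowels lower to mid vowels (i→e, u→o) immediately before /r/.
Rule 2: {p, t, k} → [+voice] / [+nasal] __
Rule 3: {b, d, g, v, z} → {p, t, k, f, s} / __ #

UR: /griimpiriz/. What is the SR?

Rule 1 (pre-rhotic lowering): /i/ is a high vowel immediately before /r/, so it lowers to [e]. /griimpiriz/ → griimperiz.
Rule 2 (post-nasal voicing): /p/ is a voiceless stop immediately after the nasal /m/, so it voices to [b]. /griimperiz/ → griimberiz.
Rule 3 (final devoicing): /z/ is a voiced obstruent in word-final position, so it devoices to [s]. /griimberiz/ → griimberis.

griimberis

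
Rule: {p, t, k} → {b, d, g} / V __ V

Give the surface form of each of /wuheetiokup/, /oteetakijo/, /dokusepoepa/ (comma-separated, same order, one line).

/wuheetiokup/: /t/ is a voiceless stop between vowels /e/ and /i/, so it voices to [d]. /k/ is a voiceless stop between vowels /o/ and /u/, so it voices to [g]. → [wuheediogup].
/oteetakijo/: /t/ is a voiceless stop between vowels /o/ and /e/, so it voices to [d]. /t/ is a voiceless stop between vowels /e/ and /a/, so it voices to [d]. /k/ is a voiceless stop between vowels /a/ and /i/, so it voices to [g]. → [odeedagijo].
/dokusepoepa/: /k/ is a voiceless stop between vowels /o/ and /u/, so it voices to [g]. /p/ is a voiceless stop between vowels /e/ and /o/, so it voices to [b]. /p/ is a voiceless stop between vowels /e/ and /a/, so it voices to [b]. → [doguseboeba].

wuheediogup, odeedagijo, doguseboeba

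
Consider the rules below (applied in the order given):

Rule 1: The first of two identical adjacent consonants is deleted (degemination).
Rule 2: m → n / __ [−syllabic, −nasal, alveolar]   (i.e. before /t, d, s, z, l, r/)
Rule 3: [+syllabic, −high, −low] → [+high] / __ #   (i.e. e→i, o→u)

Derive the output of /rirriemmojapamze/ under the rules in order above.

Rule 1 (degemination): /rr/ is a geminate; the first /r/ deletes. /mm/ is a geminate; the first /m/ deletes. /rirriemmojapamze/ → ririemojapamze.
Rule 2 (nasal place assimilation): /m/ precedes the alveolar consonant /z/, so it assimilates in place to [n]. /ririemojapamze/ → ririemojapanze.
Rule 3 (final vowel raising): /e/ is a mid vowel in word-final position, so it raises to [i]. /ririemojapanze/ → ririemojapanzi.

ririemojapanzi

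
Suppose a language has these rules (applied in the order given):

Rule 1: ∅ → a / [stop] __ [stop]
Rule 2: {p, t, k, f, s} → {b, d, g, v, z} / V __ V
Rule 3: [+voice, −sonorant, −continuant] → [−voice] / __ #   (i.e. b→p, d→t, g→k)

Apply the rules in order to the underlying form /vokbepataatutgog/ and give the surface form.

Rule 1 (stop-cluster a-epenthesis): /k/ and /b/ form a stop–stop cluster, so [a] is inserted between them. /t/ and /g/ form a stop–stop cluster, so [a] is inserted between them. /vokbepataatutgog/ → vokabepataatutagog.
Rule 2 (intervocalic voicing): /k/ is a voiceless obstruent between vowels /o/ and /a/, so it voices to [g]. /p/ is a voiceless obstruent between vowels /e/ and /a/, so it voices to [b]. /t/ is a voiceless obstruent between vowels /a/ and /a/, so it voices to [d]. /t/ is a voiceless obstruent between vowels /a/ and /u/, so it voices to [d]. /t/ is a voiceless obstruent between vowels /u/ and /a/, so it voices to [d]. /vokabepataatutagog/ → vogabebadaadudagog.
Rule 3 (final devoicing): /g/ is a voiced stop in word-final position, so it devoices to [k]. /vogabebadaadudagog/ → vogabebadaadudagok.

vogabebadaadudagok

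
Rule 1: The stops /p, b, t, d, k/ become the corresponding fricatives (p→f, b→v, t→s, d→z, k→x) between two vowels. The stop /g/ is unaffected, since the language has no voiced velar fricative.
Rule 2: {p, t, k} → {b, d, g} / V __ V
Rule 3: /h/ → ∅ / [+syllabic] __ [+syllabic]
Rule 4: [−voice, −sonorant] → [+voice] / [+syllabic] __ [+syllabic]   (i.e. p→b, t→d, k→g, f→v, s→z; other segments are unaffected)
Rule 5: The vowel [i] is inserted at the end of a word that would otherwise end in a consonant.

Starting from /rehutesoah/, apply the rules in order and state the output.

reuzezoahi

Rule 1 (intervocalic spirantization): /t/ is a stop between vowels /u/ and /e/, so it spirantizes to the fricative [s]. /rehutesoah/ → rehusesoah.
Rule 2 (intervocalic voicing): no segment meets the environment; /rehusesoah/ is unchanged.
Rule 3 (intervocalic h-deletion): /h/ occurs between vowels /e/ and /u/, so it deletes. /rehusesoah/ → reusesoah.
Rule 4 (intervocalic voicing): /s/ is a voiceless obstruent between vowels /u/ and /e/, so it voices to [z]. /s/ is a voiceless obstruent between vowels /e/ and /o/, so it voices to [z]. /reusesoah/ → reuzezoah.
Rule 5 (final i-epenthesis): the form ends in the consonant /h/, so [i] is inserted word-finally. /reuzezoah/ → reuzezoahi.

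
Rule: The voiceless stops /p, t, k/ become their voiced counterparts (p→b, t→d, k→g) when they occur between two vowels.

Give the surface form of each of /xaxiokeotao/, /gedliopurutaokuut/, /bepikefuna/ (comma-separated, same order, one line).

xaxiogeodao, gedlioburudaoguut, bebigefuna

/xaxiokeotao/: /k/ is a voiceless stop between vowels /o/ and /e/, so it voices to [g]. /t/ is a voiceless stop between vowels /o/ and /a/, so it voices to [d]. → [xaxiogeodao].
/gedliopurutaokuut/: /p/ is a voiceless stop between vowels /o/ and /u/, so it voices to [b]. /t/ is a voiceless stop between vowels /u/ and /a/, so it voices to [d]. /k/ is a voiceless stop between vowels /o/ and /u/, so it voices to [g]. → [gedlioburudaoguut].
/bepikefuna/: /p/ is a voiceless stop between vowels /e/ and /i/, so it voices to [b]. /k/ is a voiceless stop between vowels /i/ and /e/, so it voices to [g]. → [bebigefuna].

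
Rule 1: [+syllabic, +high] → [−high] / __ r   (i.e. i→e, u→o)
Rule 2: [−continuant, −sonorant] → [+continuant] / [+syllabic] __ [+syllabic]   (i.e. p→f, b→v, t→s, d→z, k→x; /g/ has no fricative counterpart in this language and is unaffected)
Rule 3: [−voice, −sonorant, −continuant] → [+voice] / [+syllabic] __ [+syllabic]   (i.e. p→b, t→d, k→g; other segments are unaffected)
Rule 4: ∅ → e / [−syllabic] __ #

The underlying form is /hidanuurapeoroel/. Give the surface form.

hizanuorafeoroele

Rule 1 (pre-rhotic lowering): /u/ is a high vowel immediately before /r/, so it lowers to [o]. /hidanuurapeoroel/ → hidanuorapeoroel.
Rule 2 (intervocalic spirantization): /d/ is a stop between vowels /i/ and /a/, so it spirantizes to the fricative [z]. /p/ is a stop between vowels /a/ and /e/, so it spirantizes to the fricative [f]. /hidanuorapeoroel/ → hizanuorafeoroel.
Rule 3 (intervocalic voicing): no segment meets the environment; /hizanuorafeoroel/ is unchanged.
Rule 4 (final e-epenthesis): the form ends in the consonant /l/, so [e] is inserted word-finally. /hizanuorafeoroel/ → hizanuorafeoroele.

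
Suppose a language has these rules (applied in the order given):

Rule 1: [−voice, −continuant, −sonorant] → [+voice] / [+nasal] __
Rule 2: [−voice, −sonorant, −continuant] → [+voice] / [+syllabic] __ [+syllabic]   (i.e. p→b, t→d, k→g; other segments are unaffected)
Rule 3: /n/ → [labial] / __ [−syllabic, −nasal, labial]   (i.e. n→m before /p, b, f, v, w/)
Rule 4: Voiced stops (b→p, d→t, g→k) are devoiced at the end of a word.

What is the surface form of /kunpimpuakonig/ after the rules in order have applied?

kumbimbuagonik

Rule 1 (post-nasal voicing): /p/ is a voiceless stop immediately after the nasal /n/, so it voices to [b]. /p/ is a voiceless stop immediately after the nasal /m/, so it voices to [b]. /kunpimpuakonig/ → kunbimbuakonig.
Rule 2 (intervocalic voicing): /k/ is a voiceless stop between vowels /a/ and /o/, so it voices to [g]. /kunbimbuakonig/ → kunbimbuagonig.
Rule 3 (nasal place assimilation): /n/ precedes the labial consonant /b/, so it assimilates in place to [m]. /kunbimbuagonig/ → kumbimbuagonig.
Rule 4 (final devoicing): /g/ is a voiced stop in word-final position, so it devoices to [k]. /kumbimbuagonig/ → kumbimbuagonik.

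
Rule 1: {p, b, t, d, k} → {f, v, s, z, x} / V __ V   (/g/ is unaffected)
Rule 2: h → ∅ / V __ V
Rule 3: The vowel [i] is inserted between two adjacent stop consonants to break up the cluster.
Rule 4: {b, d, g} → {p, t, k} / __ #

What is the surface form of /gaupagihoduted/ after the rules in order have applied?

gaufagiozuset

Rule 1 (intervocalic spirantization): /p/ is a stop between vowels /u/ and /a/, so it spirantizes to the fricative [f]. /d/ is a stop between vowels /o/ and /u/, so it spirantizes to the fricative [z]. /t/ is a stop between vowels /u/ and /e/, so it spirantizes to the fricative [s]. /gaupagihoduted/ → gaufagihozused.
Rule 2 (intervocalic h-deletion): /h/ occurs between vowels /i/ and /o/, so it deletes. /gaufagihozused/ → gaufagiozused.
Rule 3 (stop-cluster i-epenthesis): no segment meets the environment; /gaufagiozused/ is unchanged.
Rule 4 (final devoicing): /d/ is a voiced stop in word-final position, so it devoices to [t]. /gaufagiozused/ → gaufagiozuset.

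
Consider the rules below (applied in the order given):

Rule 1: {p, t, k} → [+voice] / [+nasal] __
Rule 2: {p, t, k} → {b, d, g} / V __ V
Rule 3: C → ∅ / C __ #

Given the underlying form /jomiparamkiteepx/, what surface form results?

Rule 1 (post-nasal voicing): /k/ is a voiceless stop immediately after the nasal /m/, so it voices to [g]. /jomiparamkiteepx/ → jomiparamgiteepx.
Rule 2 (intervocalic voicing): /p/ is a voiceless stop between vowels /i/ and /a/, so it voices to [b]. /t/ is a voiceless stop between vowels /i/ and /e/, so it voices to [d]. /jomiparamgiteepx/ → jomibaramgideepx.
Rule 3 (final cluster simplification): /x/ is the second consonant of a word-final cluster /px/, so it deletes. /jomibaramgideepx/ → jomibaramgideep.

jomibaramgideep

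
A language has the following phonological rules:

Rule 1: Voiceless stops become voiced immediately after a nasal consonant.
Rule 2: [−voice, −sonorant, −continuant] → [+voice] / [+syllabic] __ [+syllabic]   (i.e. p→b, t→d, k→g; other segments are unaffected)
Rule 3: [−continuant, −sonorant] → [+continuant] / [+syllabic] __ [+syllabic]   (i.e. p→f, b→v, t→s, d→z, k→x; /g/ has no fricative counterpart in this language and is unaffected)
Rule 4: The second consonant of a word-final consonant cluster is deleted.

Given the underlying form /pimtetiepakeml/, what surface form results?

Rule 1 (post-nasal voicing): /t/ is a voiceless stop immediately after the nasal /m/, so it voices to [d]. /pimtetiepakeml/ → pimdetiepakeml.
Rule 2 (intervocalic voicing): /t/ is a voiceless stop between vowels /e/ and /i/, so it voices to [d]. /p/ is a voiceless stop between vowels /e/ and /a/, so it voices to [b]. /k/ is a voiceless stop between vowels /a/ and /e/, so it voices to [g]. /pimdetiepakeml/ → pimdediebageml.
Rule 3 (intervocalic spirantization): /d/ is a stop between vowels /e/ and /i/, so it spirantizes to the fricative [z]. /b/ is a stop between vowels /e/ and /a/, so it spirantizes to the fricative [v]. /pimdediebageml/ → pimdezievageml.
Rule 4 (final cluster simplification): /l/ is the second consonant of a word-final cluster /ml/, so it deletes. /pimdezievageml/ → pimdezievagem.

pimdezievagem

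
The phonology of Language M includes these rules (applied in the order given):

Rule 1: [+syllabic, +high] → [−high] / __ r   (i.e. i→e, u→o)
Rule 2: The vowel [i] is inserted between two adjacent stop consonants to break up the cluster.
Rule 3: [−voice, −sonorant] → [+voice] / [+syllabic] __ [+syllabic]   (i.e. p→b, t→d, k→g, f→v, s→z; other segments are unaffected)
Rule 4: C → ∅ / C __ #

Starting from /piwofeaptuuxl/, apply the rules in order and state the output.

Rule 1 (pre-rhotic lowering): no segment meets the environment; /piwofeaptuuxl/ is unchanged.
Rule 2 (stop-cluster i-epenthesis): /p/ and /t/ form a stop–stop cluster, so [i] is inserted between them. /piwofeaptuuxl/ → piwofeapituuxl.
Rule 3 (intervocalic voicing): /f/ is a voiceless obstruent between vowels /o/ and /e/, so it voices to [v]. /p/ is a voiceless obstruent between vowels /a/ and /i/, so it voices to [b]. /t/ is a voiceless obstruent between vowels /i/ and /u/, so it voices to [d]. /piwofeapituuxl/ → piwoveabiduuxl.
Rule 4 (final cluster simplification): /l/ is the second consonant of a word-final cluster /xl/, so it deletes. /piwoveabiduuxl/ → piwoveabiduux.

piwoveabiduux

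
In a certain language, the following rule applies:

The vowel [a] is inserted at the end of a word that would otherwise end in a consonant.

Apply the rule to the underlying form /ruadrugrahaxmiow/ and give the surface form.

ruadrugrahaxmiowa

the form ends in the consonant /w/, so [a] is inserted word-finally.
Surface form: [ruadrugrahaxmiowa].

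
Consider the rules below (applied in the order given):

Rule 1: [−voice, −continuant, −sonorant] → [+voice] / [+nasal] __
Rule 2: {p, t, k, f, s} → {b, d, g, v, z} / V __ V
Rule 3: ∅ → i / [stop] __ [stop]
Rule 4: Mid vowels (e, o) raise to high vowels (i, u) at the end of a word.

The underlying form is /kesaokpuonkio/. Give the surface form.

Rule 1 (post-nasal voicing): /k/ is a voiceless stop immediately after the nasal /n/, so it voices to [g]. /kesaokpuonkio/ → kesaokpuongio.
Rule 2 (intervocalic voicing): /s/ is a voiceless obstruent between vowels /e/ and /a/, so it voices to [z]. /kesaokpuongio/ → kezaokpuongio.
Rule 3 (stop-cluster i-epenthesis): /k/ and /p/ form a stop–stop cluster, so [i] is inserted between them. /kezaokpuongio/ → kezaokipuongio.
Rule 4 (final vowel raising): /o/ is a mid vowel in word-final position, so it raises to [u]. /kezaokipuongio/ → kezaokipuongiu.

kezaokipuongiu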